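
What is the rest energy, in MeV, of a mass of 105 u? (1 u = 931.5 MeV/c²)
E = mc² = 97810 MeV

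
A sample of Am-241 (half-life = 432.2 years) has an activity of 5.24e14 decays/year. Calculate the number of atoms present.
N = A/λ = 3.267e17 atoms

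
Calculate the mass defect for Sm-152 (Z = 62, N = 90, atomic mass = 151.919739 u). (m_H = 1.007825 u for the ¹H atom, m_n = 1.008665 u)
Δm = Z·m_H + N·m_n − M = 1.345 u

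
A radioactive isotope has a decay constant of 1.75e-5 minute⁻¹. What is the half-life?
t½ = ln(2)/λ = 39610 minutes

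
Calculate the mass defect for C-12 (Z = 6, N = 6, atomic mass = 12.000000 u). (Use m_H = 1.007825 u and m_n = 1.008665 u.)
Δm = Z·m_H + N·m_n − M = 0.09894 u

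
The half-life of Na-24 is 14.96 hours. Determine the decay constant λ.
λ = ln(2)/t½ = 0.04633 hour⁻¹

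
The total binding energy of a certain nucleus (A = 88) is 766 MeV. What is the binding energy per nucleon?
B.E./A = 766/88 = 8.705 MeV/nucleon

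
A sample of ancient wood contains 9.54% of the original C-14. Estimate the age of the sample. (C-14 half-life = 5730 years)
Age = t½ × log₂(1/ratio) = 19420 years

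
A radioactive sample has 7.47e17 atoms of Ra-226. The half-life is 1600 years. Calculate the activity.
A = λN = 3.236e14 decays/year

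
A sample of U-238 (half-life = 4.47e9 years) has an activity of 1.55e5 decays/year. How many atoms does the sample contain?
N = A/λ = 9.996e14 atoms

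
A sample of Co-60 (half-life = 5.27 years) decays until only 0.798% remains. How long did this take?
t = t½ × log₂(N₀/N) = 36.73 years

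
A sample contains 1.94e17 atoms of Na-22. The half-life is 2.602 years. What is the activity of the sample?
A = λN = 5.168e16 decays/year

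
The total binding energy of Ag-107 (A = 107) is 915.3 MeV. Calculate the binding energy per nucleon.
B.E./A = 915.3/107 = 8.554 MeV/nucleon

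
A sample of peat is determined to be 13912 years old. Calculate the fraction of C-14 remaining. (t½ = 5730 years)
N/N₀ = (1/2)^(t/t½) = 0.1858 = 18.6%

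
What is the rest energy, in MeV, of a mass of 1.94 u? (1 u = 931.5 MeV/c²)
E = mc² = 1807 MeV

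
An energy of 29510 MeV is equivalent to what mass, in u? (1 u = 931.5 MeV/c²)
m = E/c² = 31.68 u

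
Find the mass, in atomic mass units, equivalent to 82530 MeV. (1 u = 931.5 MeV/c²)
m = E/c² = 88.6 u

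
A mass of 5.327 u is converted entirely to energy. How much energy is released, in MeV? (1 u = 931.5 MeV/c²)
E = mc² = 4962 MeV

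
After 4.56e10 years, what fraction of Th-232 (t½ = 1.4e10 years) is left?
N/N₀ = (1/2)^(t/t½) = 0.1046 = 10.5%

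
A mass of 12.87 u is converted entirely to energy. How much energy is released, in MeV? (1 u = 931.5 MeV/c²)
E = mc² = 11990 MeV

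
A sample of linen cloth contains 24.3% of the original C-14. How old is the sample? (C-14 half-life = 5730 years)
Age = t½ × log₂(1/ratio) = 11690 years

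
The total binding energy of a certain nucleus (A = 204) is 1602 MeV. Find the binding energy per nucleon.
B.E./A = 1602/204 = 7.853 MeV/nucleon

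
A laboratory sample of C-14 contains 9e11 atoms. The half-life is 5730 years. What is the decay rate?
A = λN = 1.089e8 decays/year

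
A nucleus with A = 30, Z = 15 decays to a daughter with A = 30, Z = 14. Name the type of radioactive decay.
ΔA = 0, ΔZ = -1 ⇒ beta-plus decay (β⁺) or electron capture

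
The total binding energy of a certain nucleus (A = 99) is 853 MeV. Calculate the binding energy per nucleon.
B.E./A = 853/99 = 8.616 MeV/nucleon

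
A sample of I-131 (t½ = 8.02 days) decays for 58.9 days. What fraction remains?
N/N₀ = (1/2)^(t/t½) = 0.006155 = 0.615%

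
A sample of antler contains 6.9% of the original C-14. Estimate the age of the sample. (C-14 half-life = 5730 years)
Age = t½ × log₂(1/ratio) = 22100 years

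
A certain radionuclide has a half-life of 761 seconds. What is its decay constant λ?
λ = ln(2)/t½ = 9.108e-4 second⁻¹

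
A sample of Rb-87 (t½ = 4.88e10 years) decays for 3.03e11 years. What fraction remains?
N/N₀ = (1/2)^(t/t½) = 0.01352 = 1.35%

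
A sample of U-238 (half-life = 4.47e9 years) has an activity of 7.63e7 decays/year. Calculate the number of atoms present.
N = A/λ = 4.92e17 atoms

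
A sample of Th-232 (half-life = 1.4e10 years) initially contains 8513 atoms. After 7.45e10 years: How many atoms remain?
N = N₀(1/2)^(t/t½) = 212.9 atoms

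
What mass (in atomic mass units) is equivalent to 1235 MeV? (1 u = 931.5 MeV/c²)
m = E/c² = 1.326 u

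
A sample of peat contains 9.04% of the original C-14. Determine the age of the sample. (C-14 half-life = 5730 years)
Age = t½ × log₂(1/ratio) = 19870 years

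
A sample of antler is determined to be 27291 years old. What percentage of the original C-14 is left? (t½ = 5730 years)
N/N₀ = (1/2)^(t/t½) = 0.03683 = 3.68%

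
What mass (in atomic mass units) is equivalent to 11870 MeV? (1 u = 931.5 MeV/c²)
m = E/c² = 12.74 u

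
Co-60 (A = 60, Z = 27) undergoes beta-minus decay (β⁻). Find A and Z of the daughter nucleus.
Daughter: A = 60, Z = 28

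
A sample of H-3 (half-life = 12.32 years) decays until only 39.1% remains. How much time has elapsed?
t = t½ × log₂(N₀/N) = 16.69 years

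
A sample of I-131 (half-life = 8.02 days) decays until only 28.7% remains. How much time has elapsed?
t = t½ × log₂(N₀/N) = 14.44 days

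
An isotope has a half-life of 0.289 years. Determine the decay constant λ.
λ = ln(2)/t½ = 2.398 year⁻¹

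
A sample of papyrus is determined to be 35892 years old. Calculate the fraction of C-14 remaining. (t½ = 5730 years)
N/N₀ = (1/2)^(t/t½) = 0.01301 = 1.3%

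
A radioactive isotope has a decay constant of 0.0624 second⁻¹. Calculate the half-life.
t½ = ln(2)/λ = 11.11 seconds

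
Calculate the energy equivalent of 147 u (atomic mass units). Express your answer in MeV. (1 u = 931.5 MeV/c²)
E = mc² = 1.369e5 MeV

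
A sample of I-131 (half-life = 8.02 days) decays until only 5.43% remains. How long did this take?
t = t½ × log₂(N₀/N) = 33.71 days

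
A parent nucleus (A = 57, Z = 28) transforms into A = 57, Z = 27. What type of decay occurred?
ΔA = 0, ΔZ = -1 ⇒ beta-plus decay (β⁺) or electron capture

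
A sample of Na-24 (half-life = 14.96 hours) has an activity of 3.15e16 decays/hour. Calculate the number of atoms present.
N = A/λ = 6.799e17 atoms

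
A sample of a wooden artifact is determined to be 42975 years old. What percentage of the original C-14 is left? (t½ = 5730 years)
N/N₀ = (1/2)^(t/t½) = 0.005524 = 0.552%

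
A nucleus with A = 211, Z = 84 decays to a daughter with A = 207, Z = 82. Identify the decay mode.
ΔA = -4, ΔZ = -2 ⇒ alpha decay (α)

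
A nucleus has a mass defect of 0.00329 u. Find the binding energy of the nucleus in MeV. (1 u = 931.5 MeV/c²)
B.E. = Δm × 931.5 = 3.065 MeV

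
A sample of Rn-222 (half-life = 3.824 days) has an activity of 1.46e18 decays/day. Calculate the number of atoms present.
N = A/λ = 8.055e18 atoms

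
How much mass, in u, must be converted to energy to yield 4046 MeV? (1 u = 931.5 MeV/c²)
m = E/c² = 4.344 u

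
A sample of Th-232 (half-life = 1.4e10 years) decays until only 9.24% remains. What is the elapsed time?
t = t½ × log₂(N₀/N) = 4.81e10 years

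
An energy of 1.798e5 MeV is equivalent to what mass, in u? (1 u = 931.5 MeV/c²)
m = E/c² = 193 u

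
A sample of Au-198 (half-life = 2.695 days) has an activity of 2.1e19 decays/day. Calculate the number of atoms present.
N = A/λ = 8.165e19 atoms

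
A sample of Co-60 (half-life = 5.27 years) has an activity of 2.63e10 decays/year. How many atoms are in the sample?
N = A/λ = 2e11 atoms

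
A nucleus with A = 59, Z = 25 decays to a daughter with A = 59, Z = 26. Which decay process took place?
ΔA = 0, ΔZ = +1 ⇒ beta-minus decay (β⁻)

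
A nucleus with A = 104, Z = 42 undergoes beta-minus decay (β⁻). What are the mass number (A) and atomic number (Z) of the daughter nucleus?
Daughter: A = 104, Z = 43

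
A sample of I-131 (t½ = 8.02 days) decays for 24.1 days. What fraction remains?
N/N₀ = (1/2)^(t/t½) = 0.1246 = 12.5%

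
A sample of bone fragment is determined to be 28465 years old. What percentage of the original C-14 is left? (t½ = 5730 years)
N/N₀ = (1/2)^(t/t½) = 0.03196 = 3.2%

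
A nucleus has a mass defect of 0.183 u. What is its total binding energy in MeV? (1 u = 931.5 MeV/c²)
B.E. = Δm × 931.5 = 170.5 MeV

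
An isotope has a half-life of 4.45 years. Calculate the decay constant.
λ = ln(2)/t½ = 0.1558 year⁻¹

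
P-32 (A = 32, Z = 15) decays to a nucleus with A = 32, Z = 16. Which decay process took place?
ΔA = 0, ΔZ = +1 ⇒ beta-minus decay (β⁻)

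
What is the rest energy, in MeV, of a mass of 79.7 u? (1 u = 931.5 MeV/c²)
E = mc² = 74240 MeV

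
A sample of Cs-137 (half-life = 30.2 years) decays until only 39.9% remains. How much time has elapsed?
t = t½ × log₂(N₀/N) = 40.03 years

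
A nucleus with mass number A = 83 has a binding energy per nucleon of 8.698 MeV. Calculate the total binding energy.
B.E. = 8.698 × 83 = 721.9 MeV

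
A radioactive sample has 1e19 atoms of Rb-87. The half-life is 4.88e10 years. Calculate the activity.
A = λN = 1.42e8 decays/year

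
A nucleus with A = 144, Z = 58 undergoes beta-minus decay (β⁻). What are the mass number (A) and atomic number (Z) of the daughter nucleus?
Daughter: A = 144, Z = 59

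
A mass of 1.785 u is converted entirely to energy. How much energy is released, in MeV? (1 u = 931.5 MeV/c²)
E = mc² = 1663 MeV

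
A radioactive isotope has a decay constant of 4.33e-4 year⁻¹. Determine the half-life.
t½ = ln(2)/λ = 1601 years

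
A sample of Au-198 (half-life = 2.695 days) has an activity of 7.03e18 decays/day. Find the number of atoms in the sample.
N = A/λ = 2.733e19 atoms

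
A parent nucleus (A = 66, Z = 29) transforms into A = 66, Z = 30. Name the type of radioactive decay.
ΔA = 0, ΔZ = +1 ⇒ beta-minus decay (β⁻)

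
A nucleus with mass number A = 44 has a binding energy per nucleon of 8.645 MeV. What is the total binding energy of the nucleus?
B.E. = 8.645 × 44 = 380.4 MeV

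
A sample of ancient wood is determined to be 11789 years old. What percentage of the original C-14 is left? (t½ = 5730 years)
N/N₀ = (1/2)^(t/t½) = 0.2402 = 24%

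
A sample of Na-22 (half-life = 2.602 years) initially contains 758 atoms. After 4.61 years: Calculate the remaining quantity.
N = N₀(1/2)^(t/t½) = 222 atoms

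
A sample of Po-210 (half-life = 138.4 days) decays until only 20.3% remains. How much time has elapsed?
t = t½ × log₂(N₀/N) = 318.4 days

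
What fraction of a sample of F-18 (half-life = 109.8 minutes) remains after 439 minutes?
N/N₀ = (1/2)^(t/t½) = 0.06258 = 6.26%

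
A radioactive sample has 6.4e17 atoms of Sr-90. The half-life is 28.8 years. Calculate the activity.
A = λN = 1.54e16 decays/year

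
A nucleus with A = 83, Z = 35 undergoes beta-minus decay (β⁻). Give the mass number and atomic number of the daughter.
Daughter: A = 83, Z = 36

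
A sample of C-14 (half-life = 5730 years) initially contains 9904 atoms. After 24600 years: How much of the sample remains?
N = N₀(1/2)^(t/t½) = 505.2 atoms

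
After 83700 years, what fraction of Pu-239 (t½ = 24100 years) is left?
N/N₀ = (1/2)^(t/t½) = 0.09006 = 9.01%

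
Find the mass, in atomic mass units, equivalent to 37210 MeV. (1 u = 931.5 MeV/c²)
m = E/c² = 39.95 u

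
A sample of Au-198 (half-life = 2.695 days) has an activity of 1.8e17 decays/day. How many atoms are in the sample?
N = A/λ = 6.999e17 atoms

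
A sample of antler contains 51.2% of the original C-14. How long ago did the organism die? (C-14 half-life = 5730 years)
Age = t½ × log₂(1/ratio) = 5534 years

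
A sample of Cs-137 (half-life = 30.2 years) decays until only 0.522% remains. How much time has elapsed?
t = t½ × log₂(N₀/N) = 229 years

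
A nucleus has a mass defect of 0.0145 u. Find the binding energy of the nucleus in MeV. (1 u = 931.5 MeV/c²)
B.E. = Δm × 931.5 = 13.51 MeV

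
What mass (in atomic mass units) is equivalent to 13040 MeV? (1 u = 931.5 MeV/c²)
m = E/c² = 14 u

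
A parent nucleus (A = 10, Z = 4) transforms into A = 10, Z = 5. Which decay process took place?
ΔA = 0, ΔZ = +1 ⇒ beta-minus decay (β⁻)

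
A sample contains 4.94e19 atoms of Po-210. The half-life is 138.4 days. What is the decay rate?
A = λN = 2.474e17 decays/day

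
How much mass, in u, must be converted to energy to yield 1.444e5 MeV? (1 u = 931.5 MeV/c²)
m = E/c² = 155 u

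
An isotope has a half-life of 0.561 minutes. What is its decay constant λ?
λ = ln(2)/t½ = 1.236 minute⁻¹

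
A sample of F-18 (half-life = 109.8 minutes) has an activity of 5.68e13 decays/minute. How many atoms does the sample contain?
N = A/λ = 8.998e15 atoms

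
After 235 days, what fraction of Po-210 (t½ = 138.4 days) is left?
N/N₀ = (1/2)^(t/t½) = 0.3082 = 30.8%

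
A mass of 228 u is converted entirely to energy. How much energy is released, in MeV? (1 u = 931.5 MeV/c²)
E = mc² = 2.124e5 MeV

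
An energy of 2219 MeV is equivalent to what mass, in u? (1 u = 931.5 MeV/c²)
m = E/c² = 2.382 u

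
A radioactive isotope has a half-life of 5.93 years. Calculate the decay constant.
λ = ln(2)/t½ = 0.1169 year⁻¹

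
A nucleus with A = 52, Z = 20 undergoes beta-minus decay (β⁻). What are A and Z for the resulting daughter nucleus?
Daughter: A = 52, Z = 21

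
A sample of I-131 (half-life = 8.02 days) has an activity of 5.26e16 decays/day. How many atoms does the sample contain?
N = A/λ = 6.086e17 atoms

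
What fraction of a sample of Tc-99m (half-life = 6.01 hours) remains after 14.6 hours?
N/N₀ = (1/2)^(t/t½) = 0.1857 = 18.6%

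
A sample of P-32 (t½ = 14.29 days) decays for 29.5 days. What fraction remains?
N/N₀ = (1/2)^(t/t½) = 0.2391 = 23.9%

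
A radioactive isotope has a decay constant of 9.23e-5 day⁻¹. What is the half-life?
t½ = ln(2)/λ = 7510 days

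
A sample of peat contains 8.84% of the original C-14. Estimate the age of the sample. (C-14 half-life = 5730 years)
Age = t½ × log₂(1/ratio) = 20050 years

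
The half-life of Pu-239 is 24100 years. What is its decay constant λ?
λ = ln(2)/t½ = 2.876e-5 year⁻¹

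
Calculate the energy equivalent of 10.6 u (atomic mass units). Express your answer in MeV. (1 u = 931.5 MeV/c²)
E = mc² = 9874 MeV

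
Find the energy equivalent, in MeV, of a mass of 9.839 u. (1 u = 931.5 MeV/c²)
E = mc² = 9165 MeV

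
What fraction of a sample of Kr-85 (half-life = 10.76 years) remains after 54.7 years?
N/N₀ = (1/2)^(t/t½) = 0.02949 = 2.95%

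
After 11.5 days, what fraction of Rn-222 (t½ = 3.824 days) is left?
N/N₀ = (1/2)^(t/t½) = 0.1244 = 12.4%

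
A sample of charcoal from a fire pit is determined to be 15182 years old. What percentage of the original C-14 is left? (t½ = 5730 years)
N/N₀ = (1/2)^(t/t½) = 0.1594 = 15.9%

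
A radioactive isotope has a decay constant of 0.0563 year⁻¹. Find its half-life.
t½ = ln(2)/λ = 12.31 years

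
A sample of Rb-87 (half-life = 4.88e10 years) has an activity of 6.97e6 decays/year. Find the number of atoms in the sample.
N = A/λ = 4.907e17 atoms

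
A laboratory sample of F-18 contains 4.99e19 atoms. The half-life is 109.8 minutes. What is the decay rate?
A = λN = 3.15e17 decays/minute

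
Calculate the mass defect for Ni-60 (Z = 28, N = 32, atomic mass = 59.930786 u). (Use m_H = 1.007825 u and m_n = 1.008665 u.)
Δm = Z·m_H + N·m_n − M = 0.5656 u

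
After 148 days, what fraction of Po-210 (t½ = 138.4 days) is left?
N/N₀ = (1/2)^(t/t½) = 0.4765 = 47.7%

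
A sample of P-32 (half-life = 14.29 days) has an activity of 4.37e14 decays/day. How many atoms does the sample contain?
N = A/λ = 9.009e15 atoms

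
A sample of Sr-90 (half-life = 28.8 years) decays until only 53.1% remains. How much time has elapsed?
t = t½ × log₂(N₀/N) = 26.3 years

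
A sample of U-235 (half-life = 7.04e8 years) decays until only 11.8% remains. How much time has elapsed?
t = t½ × log₂(N₀/N) = 2.171e9 years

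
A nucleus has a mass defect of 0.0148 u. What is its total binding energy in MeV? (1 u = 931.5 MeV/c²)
B.E. = Δm × 931.5 = 13.79 MeV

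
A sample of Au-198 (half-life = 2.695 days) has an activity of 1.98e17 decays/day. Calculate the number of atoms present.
N = A/λ = 7.698e17 atoms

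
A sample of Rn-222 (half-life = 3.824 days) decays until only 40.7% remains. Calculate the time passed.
t = t½ × log₂(N₀/N) = 4.959 days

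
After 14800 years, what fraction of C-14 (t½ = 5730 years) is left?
N/N₀ = (1/2)^(t/t½) = 0.1669 = 16.7%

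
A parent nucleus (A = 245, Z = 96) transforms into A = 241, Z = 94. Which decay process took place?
ΔA = -4, ΔZ = -2 ⇒ alpha decay (α)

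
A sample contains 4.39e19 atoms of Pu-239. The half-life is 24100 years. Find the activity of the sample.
A = λN = 1.263e15 decays/year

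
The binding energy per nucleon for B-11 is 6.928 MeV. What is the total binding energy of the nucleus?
B.E. = 6.928 × 11 = 76.21 MeV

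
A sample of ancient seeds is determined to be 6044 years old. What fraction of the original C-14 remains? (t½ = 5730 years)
N/N₀ = (1/2)^(t/t½) = 0.4814 = 48.1%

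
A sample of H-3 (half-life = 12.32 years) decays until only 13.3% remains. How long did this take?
t = t½ × log₂(N₀/N) = 35.86 years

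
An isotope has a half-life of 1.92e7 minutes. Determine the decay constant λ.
λ = ln(2)/t½ = 3.61e-8 minute⁻¹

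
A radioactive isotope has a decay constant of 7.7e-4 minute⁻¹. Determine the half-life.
t½ = ln(2)/λ = 900.2 minutes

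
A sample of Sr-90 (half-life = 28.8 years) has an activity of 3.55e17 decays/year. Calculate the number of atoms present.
N = A/λ = 1.475e19 atoms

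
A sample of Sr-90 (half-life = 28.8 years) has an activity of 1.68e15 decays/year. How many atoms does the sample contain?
N = A/λ = 6.98e16 atoms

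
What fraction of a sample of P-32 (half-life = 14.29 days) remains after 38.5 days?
N/N₀ = (1/2)^(t/t½) = 0.1545 = 15.5%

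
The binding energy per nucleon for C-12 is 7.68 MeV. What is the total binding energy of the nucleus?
B.E. = 7.68 × 12 = 92.16 MeV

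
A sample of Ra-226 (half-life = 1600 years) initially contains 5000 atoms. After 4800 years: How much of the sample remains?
N = N₀(1/2)^(t/t½) = 625 atoms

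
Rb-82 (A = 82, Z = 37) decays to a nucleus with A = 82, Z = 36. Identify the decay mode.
ΔA = 0, ΔZ = -1 ⇒ beta-plus decay (β⁺) or electron capture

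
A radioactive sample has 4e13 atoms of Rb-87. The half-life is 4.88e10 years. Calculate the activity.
A = λN = 568.2 decays/year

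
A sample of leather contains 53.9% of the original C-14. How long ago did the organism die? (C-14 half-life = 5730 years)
Age = t½ × log₂(1/ratio) = 5109 years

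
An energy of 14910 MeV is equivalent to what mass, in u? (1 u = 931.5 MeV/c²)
m = E/c² = 16.01 u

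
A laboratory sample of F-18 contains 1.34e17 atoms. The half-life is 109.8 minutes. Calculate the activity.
A = λN = 8.459e14 decays/minute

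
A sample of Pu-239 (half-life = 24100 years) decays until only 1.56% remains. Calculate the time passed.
t = t½ × log₂(N₀/N) = 1.447e5 years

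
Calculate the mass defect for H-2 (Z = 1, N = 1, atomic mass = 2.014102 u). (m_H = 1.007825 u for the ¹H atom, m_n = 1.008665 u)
Δm = Z·m_H + N·m_n − M = 0.002388 u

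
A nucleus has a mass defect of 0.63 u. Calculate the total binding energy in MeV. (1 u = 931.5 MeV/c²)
B.E. = Δm × 931.5 = 586.8 MeV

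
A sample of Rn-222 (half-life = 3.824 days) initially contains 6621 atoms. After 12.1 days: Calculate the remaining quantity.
N = N₀(1/2)^(t/t½) = 738.6 atoms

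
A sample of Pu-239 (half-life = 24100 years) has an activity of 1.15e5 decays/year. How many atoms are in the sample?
N = A/λ = 3.998e9 atoms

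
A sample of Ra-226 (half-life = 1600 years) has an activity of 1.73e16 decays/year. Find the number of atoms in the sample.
N = A/λ = 3.993e19 atoms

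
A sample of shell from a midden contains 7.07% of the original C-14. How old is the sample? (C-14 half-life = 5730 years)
Age = t½ × log₂(1/ratio) = 21900 years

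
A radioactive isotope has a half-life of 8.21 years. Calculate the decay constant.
λ = ln(2)/t½ = 0.08443 year⁻¹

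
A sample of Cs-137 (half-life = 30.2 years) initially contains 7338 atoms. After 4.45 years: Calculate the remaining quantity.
N = N₀(1/2)^(t/t½) = 6626 atoms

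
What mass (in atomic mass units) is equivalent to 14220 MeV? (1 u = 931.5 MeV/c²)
m = E/c² = 15.27 u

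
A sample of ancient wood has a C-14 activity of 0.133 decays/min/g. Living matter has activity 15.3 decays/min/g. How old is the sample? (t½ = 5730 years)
Age = t½ × log₂(A₀/A) = 39230 years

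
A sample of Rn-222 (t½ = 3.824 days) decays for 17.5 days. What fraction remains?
N/N₀ = (1/2)^(t/t½) = 0.04192 = 4.19%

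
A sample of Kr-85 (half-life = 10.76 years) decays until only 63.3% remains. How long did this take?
t = t½ × log₂(N₀/N) = 7.099 years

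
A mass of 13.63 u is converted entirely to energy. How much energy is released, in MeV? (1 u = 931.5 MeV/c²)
E = mc² = 12700 MeV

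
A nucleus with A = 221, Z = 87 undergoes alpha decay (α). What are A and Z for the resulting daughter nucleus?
Daughter: A = 217, Z = 85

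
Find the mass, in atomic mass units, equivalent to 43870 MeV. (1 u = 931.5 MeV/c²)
m = E/c² = 47.1 u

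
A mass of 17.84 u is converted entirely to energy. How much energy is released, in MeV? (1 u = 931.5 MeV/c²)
E = mc² = 16620 MeV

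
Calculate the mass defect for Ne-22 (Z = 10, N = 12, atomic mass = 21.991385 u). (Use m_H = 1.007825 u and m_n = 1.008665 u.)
Δm = Z·m_H + N·m_n − M = 0.1908 u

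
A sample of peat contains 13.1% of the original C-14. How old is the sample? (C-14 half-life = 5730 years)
Age = t½ × log₂(1/ratio) = 16800 years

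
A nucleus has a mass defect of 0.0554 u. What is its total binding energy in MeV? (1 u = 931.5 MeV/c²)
B.E. = Δm × 931.5 = 51.61 MeV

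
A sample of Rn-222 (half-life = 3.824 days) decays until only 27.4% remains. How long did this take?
t = t½ × log₂(N₀/N) = 7.142 days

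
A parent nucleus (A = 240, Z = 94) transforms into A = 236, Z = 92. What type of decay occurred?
ΔA = -4, ΔZ = -2 ⇒ alpha decay (α)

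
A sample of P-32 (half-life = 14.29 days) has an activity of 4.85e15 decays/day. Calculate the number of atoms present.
N = A/λ = 9.999e16 atoms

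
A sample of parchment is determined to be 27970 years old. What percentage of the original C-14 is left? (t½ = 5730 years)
N/N₀ = (1/2)^(t/t½) = 0.03393 = 3.39%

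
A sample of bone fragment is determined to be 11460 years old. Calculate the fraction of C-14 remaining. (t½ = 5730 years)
N/N₀ = (1/2)^(t/t½) = 0.25 = 25%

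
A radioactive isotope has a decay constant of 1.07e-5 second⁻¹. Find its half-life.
t½ = ln(2)/λ = 64780 seconds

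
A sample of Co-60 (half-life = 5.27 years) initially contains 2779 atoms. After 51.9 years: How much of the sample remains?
N = N₀(1/2)^(t/t½) = 3.015 atoms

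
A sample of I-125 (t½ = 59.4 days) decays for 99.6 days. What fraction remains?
N/N₀ = (1/2)^(t/t½) = 0.3128 = 31.3%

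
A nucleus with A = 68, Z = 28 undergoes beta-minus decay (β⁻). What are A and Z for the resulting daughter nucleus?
Daughter: A = 68, Z = 29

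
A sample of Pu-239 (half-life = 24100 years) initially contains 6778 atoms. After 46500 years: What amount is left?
N = N₀(1/2)^(t/t½) = 1779 atoms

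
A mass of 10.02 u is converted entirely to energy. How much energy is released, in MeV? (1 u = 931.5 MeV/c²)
E = mc² = 9334 MeV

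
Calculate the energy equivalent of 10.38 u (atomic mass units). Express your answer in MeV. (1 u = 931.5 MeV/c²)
E = mc² = 9669 MeV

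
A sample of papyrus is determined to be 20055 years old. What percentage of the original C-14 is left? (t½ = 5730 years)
N/N₀ = (1/2)^(t/t½) = 0.08839 = 8.84%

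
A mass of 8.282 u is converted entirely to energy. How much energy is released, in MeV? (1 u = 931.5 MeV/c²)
E = mc² = 7715 MeV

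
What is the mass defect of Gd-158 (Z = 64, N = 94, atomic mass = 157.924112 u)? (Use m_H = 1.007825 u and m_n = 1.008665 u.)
Δm = Z·m_H + N·m_n − M = 1.391 u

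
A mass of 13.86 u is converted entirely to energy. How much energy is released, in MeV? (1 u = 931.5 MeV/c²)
E = mc² = 12910 MeV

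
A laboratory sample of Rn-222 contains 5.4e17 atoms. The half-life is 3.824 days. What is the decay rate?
A = λN = 9.788e16 decays/day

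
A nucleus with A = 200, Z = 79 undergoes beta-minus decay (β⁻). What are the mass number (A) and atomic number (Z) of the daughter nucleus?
Daughter: A = 200, Z = 80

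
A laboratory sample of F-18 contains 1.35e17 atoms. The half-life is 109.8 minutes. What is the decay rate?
A = λN = 8.522e14 decays/minute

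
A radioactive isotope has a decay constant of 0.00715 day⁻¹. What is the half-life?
t½ = ln(2)/λ = 96.94 days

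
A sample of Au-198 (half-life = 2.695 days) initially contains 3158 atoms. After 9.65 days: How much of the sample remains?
N = N₀(1/2)^(t/t½) = 263.9 atoms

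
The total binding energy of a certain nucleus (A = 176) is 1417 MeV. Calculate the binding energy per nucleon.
B.E./A = 1417/176 = 8.051 MeV/nucleon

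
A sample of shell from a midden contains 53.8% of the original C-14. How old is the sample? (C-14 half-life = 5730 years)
Age = t½ × log₂(1/ratio) = 5124 years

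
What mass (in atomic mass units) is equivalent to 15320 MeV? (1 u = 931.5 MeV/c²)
m = E/c² = 16.45 u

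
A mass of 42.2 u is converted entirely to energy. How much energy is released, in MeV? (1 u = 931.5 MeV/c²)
E = mc² = 39310 MeV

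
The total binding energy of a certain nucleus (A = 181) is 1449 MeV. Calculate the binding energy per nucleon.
B.E./A = 1449/181 = 8.006 MeV/nucleon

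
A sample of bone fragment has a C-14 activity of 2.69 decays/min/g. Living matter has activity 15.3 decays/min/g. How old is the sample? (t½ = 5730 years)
Age = t½ × log₂(A₀/A) = 14370 years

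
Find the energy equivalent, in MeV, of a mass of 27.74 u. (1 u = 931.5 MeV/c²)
E = mc² = 25840 MeV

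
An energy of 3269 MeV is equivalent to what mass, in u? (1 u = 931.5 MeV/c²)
m = E/c² = 3.509 u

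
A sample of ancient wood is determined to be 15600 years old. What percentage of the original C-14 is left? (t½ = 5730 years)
N/N₀ = (1/2)^(t/t½) = 0.1515 = 15.2%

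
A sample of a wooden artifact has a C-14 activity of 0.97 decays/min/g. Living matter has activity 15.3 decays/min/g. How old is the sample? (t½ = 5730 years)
Age = t½ × log₂(A₀/A) = 22800 years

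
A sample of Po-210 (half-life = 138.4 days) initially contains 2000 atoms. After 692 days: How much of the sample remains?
N = N₀(1/2)^(t/t½) = 62.5 atoms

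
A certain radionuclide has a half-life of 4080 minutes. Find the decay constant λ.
λ = ln(2)/t½ = 1.699e-4 minute⁻¹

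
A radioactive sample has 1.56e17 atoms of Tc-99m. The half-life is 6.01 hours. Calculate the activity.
A = λN = 1.799e16 decays/hour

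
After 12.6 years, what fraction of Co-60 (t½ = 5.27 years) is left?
N/N₀ = (1/2)^(t/t½) = 0.1907 = 19.1%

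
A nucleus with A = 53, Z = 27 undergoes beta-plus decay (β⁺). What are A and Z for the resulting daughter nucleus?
Daughter: A = 53, Z = 26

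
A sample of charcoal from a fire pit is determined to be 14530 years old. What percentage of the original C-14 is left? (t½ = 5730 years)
N/N₀ = (1/2)^(t/t½) = 0.1724 = 17.2%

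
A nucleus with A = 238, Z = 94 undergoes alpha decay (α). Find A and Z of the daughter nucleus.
Daughter: A = 234, Z = 92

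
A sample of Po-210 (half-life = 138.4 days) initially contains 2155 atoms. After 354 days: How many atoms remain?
N = N₀(1/2)^(t/t½) = 366 atoms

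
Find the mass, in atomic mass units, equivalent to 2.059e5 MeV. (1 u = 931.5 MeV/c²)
m = E/c² = 221 u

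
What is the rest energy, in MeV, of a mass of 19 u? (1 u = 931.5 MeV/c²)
E = mc² = 17700 MeV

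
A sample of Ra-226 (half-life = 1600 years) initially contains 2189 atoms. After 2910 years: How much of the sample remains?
N = N₀(1/2)^(t/t½) = 620.5 atoms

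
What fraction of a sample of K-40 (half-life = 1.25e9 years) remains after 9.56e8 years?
N/N₀ = (1/2)^(t/t½) = 0.5885 = 58.9%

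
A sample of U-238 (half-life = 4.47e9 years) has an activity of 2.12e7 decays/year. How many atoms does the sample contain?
N = A/λ = 1.367e17 atoms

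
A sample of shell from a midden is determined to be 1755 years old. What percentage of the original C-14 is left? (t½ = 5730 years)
N/N₀ = (1/2)^(t/t½) = 0.8087 = 80.9%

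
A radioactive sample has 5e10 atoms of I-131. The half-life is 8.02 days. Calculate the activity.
A = λN = 4.321e9 decays/day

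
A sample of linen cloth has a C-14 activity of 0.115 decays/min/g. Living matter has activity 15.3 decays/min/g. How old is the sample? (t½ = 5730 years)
Age = t½ × log₂(A₀/A) = 40430 years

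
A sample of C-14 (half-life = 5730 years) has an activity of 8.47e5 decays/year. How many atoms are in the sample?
N = A/λ = 7.002e9 atoms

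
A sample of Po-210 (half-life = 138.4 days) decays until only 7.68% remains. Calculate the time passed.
t = t½ × log₂(N₀/N) = 512.5 days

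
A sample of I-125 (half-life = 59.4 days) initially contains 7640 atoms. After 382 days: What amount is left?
N = N₀(1/2)^(t/t½) = 88.55 atoms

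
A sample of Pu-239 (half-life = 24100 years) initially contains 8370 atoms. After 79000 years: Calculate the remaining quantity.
N = N₀(1/2)^(t/t½) = 862.9 atoms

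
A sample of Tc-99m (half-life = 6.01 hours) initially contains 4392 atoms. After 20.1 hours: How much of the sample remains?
N = N₀(1/2)^(t/t½) = 432.4 atoms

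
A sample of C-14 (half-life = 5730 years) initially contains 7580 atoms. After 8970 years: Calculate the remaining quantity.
N = N₀(1/2)^(t/t½) = 2561 atoms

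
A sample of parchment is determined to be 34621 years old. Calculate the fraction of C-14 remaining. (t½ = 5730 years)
N/N₀ = (1/2)^(t/t½) = 0.01518 = 1.52%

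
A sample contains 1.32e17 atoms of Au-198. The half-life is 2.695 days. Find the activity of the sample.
A = λN = 3.395e16 decays/day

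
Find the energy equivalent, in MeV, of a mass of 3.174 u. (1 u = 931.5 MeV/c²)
E = mc² = 2957 MeV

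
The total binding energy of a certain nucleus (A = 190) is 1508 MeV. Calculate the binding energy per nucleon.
B.E./A = 1508/190 = 7.937 MeV/nucleon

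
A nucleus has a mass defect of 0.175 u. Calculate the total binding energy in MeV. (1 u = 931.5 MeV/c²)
B.E. = Δm × 931.5 = 163 MeV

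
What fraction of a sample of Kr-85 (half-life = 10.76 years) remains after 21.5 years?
N/N₀ = (1/2)^(t/t½) = 0.2503 = 25%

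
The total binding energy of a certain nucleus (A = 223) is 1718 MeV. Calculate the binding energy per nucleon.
B.E./A = 1718/223 = 7.704 MeV/nucleon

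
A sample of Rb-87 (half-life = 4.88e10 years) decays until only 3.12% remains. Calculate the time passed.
t = t½ × log₂(N₀/N) = 2.441e11 years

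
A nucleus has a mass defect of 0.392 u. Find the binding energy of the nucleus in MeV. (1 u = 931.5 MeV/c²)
B.E. = Δm × 931.5 = 365.1 MeV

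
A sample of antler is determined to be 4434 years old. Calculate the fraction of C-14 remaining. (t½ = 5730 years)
N/N₀ = (1/2)^(t/t½) = 0.5849 = 58.5%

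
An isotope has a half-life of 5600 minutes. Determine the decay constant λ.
λ = ln(2)/t½ = 1.238e-4 minute⁻¹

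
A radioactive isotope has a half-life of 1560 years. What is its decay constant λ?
λ = ln(2)/t½ = 4.443e-4 year⁻¹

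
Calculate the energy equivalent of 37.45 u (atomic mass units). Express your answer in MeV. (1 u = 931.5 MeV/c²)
E = mc² = 34880 MeV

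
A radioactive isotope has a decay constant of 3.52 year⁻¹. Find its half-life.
t½ = ln(2)/λ = 0.1969 years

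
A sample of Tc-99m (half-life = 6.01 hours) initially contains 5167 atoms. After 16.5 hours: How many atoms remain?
N = N₀(1/2)^(t/t½) = 770.5 atoms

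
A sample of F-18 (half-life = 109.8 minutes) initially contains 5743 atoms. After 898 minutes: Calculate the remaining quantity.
N = N₀(1/2)^(t/t½) = 19.82 atoms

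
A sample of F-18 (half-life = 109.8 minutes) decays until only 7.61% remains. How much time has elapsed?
t = t½ × log₂(N₀/N) = 408 minutes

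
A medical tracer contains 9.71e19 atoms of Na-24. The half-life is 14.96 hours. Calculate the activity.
A = λN = 4.499e18 decays/hour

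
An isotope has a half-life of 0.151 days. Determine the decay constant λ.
λ = ln(2)/t½ = 4.59 day⁻¹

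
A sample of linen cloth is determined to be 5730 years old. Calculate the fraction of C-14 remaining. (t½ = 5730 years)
N/N₀ = (1/2)^(t/t½) = 0.5 = 50%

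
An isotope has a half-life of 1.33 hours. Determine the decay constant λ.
λ = ln(2)/t½ = 0.5212 hour⁻¹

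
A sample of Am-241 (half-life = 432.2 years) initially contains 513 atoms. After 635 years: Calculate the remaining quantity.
N = N₀(1/2)^(t/t½) = 185.3 atoms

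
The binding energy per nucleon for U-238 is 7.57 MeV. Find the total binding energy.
B.E. = 7.57 × 238 = 1802 MeV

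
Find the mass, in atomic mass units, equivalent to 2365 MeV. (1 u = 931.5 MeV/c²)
m = E/c² = 2.539 u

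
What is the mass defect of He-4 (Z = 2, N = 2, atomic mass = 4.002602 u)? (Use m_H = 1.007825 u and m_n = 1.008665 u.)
Δm = Z·m_H + N·m_n − M = 0.03038 u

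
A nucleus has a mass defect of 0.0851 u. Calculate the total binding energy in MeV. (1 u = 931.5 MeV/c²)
B.E. = Δm × 931.5 = 79.27 MeV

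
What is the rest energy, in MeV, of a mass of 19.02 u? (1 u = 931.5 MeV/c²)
E = mc² = 17720 MeV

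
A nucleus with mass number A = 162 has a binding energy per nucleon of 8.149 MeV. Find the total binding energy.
B.E. = 8.149 × 162 = 1320 MeV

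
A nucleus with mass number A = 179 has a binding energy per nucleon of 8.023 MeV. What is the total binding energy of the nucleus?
B.E. = 8.023 × 179 = 1436 MeV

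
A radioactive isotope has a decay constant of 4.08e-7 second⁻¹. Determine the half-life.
t½ = ln(2)/λ = 1.699e6 seconds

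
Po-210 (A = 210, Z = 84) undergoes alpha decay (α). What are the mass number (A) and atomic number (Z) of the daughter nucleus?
Daughter: A = 206, Z = 82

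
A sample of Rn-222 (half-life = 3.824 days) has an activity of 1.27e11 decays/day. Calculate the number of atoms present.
N = A/λ = 7.006e11 atoms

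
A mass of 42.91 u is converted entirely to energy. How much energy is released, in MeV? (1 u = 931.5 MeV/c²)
E = mc² = 39970 MeV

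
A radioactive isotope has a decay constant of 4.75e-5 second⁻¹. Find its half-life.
t½ = ln(2)/λ = 14590 seconds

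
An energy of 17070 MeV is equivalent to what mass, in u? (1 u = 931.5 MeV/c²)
m = E/c² = 18.33 u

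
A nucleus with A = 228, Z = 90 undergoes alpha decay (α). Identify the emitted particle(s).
α particle = ⁴₂He (2 protons + 2 neutrons)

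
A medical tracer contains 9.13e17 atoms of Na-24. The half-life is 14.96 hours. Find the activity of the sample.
A = λN = 4.23e16 decays/hour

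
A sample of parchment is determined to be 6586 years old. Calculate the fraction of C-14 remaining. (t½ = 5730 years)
N/N₀ = (1/2)^(t/t½) = 0.4508 = 45.1%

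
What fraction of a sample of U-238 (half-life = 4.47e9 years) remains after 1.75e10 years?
N/N₀ = (1/2)^(t/t½) = 0.06629 = 6.63%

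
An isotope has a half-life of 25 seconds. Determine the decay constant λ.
λ = ln(2)/t½ = 0.02773 second⁻¹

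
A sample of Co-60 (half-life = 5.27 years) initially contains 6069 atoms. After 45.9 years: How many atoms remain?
N = N₀(1/2)^(t/t½) = 14.5 atoms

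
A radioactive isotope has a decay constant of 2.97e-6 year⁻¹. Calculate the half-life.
t½ = ln(2)/λ = 2.334e5 years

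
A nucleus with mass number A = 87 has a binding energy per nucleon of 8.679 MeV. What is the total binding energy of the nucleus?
B.E. = 8.679 × 87 = 755.1 MeV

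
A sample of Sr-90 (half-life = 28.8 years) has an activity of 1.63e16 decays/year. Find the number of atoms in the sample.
N = A/λ = 6.773e17 atoms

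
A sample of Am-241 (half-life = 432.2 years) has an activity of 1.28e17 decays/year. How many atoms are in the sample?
N = A/λ = 7.981e19 atoms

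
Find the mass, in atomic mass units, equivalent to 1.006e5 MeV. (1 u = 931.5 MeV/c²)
m = E/c² = 108 u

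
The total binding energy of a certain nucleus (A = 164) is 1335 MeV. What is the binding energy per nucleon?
B.E./A = 1335/164 = 8.14 MeV/nucleon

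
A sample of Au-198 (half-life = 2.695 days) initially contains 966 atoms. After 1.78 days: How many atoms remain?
N = N₀(1/2)^(t/t½) = 611.2 atoms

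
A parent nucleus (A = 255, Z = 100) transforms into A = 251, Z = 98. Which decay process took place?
ΔA = -4, ΔZ = -2 ⇒ alpha decay (α)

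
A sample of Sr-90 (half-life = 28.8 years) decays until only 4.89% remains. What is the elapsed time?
t = t½ × log₂(N₀/N) = 125.4 years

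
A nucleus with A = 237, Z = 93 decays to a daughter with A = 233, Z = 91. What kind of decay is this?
ΔA = -4, ΔZ = -2 ⇒ alpha decay (α)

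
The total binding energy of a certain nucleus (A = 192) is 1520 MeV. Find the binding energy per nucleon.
B.E./A = 1520/192 = 7.917 MeV/nucleon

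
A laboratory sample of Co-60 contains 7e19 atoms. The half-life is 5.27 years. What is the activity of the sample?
A = λN = 9.207e18 decays/year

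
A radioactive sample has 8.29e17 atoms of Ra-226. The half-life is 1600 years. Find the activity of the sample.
A = λN = 3.591e14 decays/year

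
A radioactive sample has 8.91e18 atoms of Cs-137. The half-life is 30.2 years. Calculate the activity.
A = λN = 2.045e17 decays/year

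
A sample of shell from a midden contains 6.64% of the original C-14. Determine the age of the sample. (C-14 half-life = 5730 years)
Age = t½ × log₂(1/ratio) = 22420 years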